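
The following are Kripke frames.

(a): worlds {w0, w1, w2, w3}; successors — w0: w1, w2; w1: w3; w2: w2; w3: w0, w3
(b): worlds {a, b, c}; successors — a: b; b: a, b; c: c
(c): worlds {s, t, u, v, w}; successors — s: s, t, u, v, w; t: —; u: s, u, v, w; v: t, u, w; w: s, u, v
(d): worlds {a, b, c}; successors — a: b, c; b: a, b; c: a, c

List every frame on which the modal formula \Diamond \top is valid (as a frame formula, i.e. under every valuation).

This is the axiom for seriality; its first-order frame correspondent is \forall x \exists y Rxy.
(a): ✓.
(b): ✓.
(c): fails — world t has no successor.
(d): ✓.

(a), (b), (d)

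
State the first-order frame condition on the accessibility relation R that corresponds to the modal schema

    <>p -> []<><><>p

forall x forall y forall z ((xRy & xRz) -> exists w (y = w & z R^3 w))

This is a Sahlqvist (Geach-type) schema ◇^1□^0p → □^1◇^3p.
Minimal-valuation argument: fix x; take any y with xR^1y and any z with xR^1z. Set V(p) to the set of worlds R-reachable from y in exactly 0 steps. Then □^0p holds at y, so the antecedent holds at x; validity forces ◇^3p at z, giving a w with zR^3w and yR^0w.
First-order correspondent: forall x forall y forall z ((xRy & xRz) -> exists w (y = w & z R^3 w)).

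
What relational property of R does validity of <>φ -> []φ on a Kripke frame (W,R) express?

This schema is the CD axiom.
Its frame correspondent is partial functionality — forall x forall y forall z (Rxy & Rxz -> y = z).

Partial functionality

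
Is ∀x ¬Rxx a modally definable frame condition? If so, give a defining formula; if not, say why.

Modal frame validity is preserved under surjective bounded morphisms.
The 2-cycle (worlds 0,1 with 0→1→0) is irreflexive, and the map sending every world to a single reflexive point • is a surjective bounded morphism (forth: every edge maps to (•,•); back: every world has a successor). So any modal formula valid on the 2-cycle is also valid on the reflexive point, which is not irreflexive.
So no modal formula (or set of formulas) defines exactly the irreflexive frames.

Not definable by any modal formula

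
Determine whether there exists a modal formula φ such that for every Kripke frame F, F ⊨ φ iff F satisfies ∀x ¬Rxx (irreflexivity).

Not modally definable

Modal frame validity is preserved under surjective bounded morphisms.
The 4-cycle (worlds w0,w1,w2,w3 with w0→w1→w2→w3→w0) is irreflexive, and the map sending every world to a single reflexive point • is a surjective bounded morphism (forth: every edge maps to (•,•); back: every world has a successor). So any modal formula valid on the 4-cycle is also valid on the reflexive point, which is not irreflexive.
So the class is not modally definable.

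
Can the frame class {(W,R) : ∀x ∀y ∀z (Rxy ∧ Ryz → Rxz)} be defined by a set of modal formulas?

Definable; □q → □□q defines it

Yes: it is transitivity, defined by the 4 schema □q → □□q.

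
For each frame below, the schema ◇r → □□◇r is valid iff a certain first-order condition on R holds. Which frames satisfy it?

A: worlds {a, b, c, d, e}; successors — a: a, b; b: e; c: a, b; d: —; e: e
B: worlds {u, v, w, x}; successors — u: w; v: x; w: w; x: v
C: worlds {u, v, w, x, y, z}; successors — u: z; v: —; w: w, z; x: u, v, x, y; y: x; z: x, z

B

The schema corresponds to a generalized confluence (Geach) condition: ∀x ∀y ∀z ((xRy ∧ xR²z) → ∃w (y = w ∧ zRw)).
A: fails — aRa, aR²b but no w with a=w and bRw.
B: ✓.
C: fails — uRz, uR²x but no t with z=t and xRt.
Valid on: B.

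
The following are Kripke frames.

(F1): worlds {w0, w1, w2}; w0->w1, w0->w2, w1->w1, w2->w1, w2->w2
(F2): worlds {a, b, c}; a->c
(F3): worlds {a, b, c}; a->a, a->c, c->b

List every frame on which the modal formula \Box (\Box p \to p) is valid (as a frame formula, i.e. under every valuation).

The schema corresponds to shift-reflexivity: \forall x \forall y (Rxy \to Ryy).
(F1): ✓.
(F2): fails — Rac but not Rcc.
(F3): fails — Rac but not Rcc.
Valid on: (F1).

(F1)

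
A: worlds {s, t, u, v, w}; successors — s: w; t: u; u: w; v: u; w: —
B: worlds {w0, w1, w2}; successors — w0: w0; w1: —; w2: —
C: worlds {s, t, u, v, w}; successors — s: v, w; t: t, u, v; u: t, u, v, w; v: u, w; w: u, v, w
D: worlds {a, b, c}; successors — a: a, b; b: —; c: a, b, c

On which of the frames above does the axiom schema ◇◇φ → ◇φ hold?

Frame correspondent (Sahlqvist): ∀x ∀y (xR²y → ∃w (y = w ∧ xRw)) — i.e. a generalized confluence (Geach) condition.
A: fails — tR²w but no w* with w=w* and tRw*.
B: holds.
C: fails — sR²u but no w* with u=w* and sRw*.
D: holds.

B, D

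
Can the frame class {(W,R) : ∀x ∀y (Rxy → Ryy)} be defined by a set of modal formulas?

Yes — defined by □(□q → q)

Yes: it is shift-reflexivity, defined by the T□ schema □(□q → q).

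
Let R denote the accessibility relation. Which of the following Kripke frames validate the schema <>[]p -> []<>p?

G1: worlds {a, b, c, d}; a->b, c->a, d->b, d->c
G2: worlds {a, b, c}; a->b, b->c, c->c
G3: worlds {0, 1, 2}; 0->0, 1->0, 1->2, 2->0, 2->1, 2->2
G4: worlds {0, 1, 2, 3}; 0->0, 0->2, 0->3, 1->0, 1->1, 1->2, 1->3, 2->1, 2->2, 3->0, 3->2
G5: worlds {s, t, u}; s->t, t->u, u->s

The schema corresponds to convergence: forall x forall y forall z (Rxy & Rxz -> exists w (Ryw & Rzw)).
G1: fails — Rab and Rab but b and b have no common successor.
G2: condition met.
G3: condition met.
G4: condition met.
G5: condition met.
Valid on: G2, G3, G4, G5.

G2, G3, G4, G5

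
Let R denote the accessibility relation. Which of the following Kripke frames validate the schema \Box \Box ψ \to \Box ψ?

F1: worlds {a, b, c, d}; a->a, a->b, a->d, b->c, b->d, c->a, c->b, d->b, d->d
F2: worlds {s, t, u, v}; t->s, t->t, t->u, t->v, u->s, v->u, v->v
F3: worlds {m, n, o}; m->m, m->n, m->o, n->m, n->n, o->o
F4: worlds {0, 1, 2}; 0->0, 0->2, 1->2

The schema corresponds to density: \forall x \forall y (Rxy \to \exists z (Rxz \wedge Rzy)).
F1: fails — Rbc but no z with Rbz and Rzc.
F2: fails — Rus but no z with Ruz and Rzs.
F3: satisfies the condition.
F4: fails — R12 but no z with R1z and Rz2.
Valid on: F3.

F3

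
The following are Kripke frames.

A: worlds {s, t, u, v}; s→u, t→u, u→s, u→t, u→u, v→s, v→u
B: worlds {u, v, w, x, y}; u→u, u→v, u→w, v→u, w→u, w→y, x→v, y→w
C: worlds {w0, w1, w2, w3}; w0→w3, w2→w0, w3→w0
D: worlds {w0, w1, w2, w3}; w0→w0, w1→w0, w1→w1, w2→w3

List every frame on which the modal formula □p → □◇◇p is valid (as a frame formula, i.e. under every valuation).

This is the axiom for a generalized confluence (Geach) condition; its first-order frame correspondent is ∀x ∀z (xRz → ∃w (xRw ∧ zR²w)).
A: condition met.
B: condition met.
C: condition met.
D: fails — w2Rw3 but no w with w2Rw and w3R²w.
Valid on: A, B, C.

A, B, C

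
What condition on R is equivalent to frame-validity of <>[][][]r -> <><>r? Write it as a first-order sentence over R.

forall x forall y (xRy -> exists w (y R^3 w & x R^2 w))

This is a Sahlqvist (Geach-type) schema ◇^1□^3r → □^0◇^2r.
First-order correspondent: forall x forall y (xRy -> exists w (y R^3 w & x R^2 w)).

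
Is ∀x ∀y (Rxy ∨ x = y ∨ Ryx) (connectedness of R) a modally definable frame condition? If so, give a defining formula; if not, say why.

No — not modally definable

Modal frame validity is preserved under disjoint unions.
Take 4 disjoint single-world reflexive frames: each is trivially connected, but their disjoint union has 4 worlds with no edge between distinct components, so it is not connected.
Hence connectedness of R is not modally definable.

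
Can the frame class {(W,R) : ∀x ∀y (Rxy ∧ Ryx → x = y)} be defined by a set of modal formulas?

Modal frame validity is preserved under surjective bounded morphisms.
The 4-cycle (worlds s,t,u,v with s→t→u→v→s) is antisymmetric. Sending even-indexed worlds to a and odd-indexed worlds to b is a surjective bounded morphism onto the two-world frame with a↔b, which is not antisymmetric.
Hence antisymmetry is not modally definable.

No — not modally definable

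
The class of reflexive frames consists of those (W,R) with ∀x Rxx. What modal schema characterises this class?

The condition is reflexivity. The T schema □ψ → ψ defines it.
Suppose □ψ→ψ is valid. At any x set V(ψ)={w : Rxw}. Then □ψ holds at x, so ψ holds at x, i.e. Rxx.

□ψ → ψ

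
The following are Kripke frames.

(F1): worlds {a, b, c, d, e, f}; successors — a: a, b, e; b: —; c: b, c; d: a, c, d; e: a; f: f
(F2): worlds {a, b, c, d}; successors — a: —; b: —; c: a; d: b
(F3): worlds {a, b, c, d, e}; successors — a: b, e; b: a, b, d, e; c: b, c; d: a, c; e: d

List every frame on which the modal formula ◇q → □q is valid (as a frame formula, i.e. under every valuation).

(F2)

The schema corresponds to partial functionality: ∀x ∀y ∀z (Rxy ∧ Rxz → y = z).
(F1): fails — a sees both a and b.
(F2): satisfies the condition.
(F3): fails — a sees both b and e.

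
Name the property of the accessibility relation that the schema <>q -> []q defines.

partial functionality

Suppose ◇q→□q is valid. Take Rxy, Rxz and set V(q)={y}. Then ◇q at x, so □q at x, so q at z, i.e. z=y.
Conversely, any frame satisfying forall x forall y forall z (Rxy & Rxz -> y = z) validates the schema.
So the correspondent is partial functionality.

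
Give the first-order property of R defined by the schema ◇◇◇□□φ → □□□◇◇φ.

This is a Sahlqvist (Geach-type) schema ◇^3□^2φ → □^3◇^2φ.
Minimal-valuation argument: fix x; take any y with xR^3y and any z with xR^3z. Set V(φ) to the set of worlds R-reachable from y in exactly 2 steps. Then □^2φ holds at y, so the antecedent holds at x; validity forces ◇^2φ at z, giving a w with zR^2w and yR^2w.
First-order correspondent: ∀x ∀y ∀z ((xR³y ∧ xR³z) → ∃w (yR²w ∧ zR²w)).

∀x ∀y ∀z ((xR³y ∧ xR³z) → ∃w (yR²w ∧ zR²w))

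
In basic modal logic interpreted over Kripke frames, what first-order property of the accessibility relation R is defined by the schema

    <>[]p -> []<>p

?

convergence: forall x forall y forall z (Rxy & Rxz -> exists w (Ryw & Rzw))

This schema is the .2 axiom.
It corresponds to convergence: forall x forall y forall z (Rxy & Rxz -> exists w (Ryw & Rzw)).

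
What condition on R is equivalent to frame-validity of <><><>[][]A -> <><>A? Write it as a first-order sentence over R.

forall x forall y (x R^3 y -> exists w (y R^2 w & x R^2 w))

This is a Sahlqvist (Geach-type) schema ◇^3□^2A → □^0◇^2A.
Minimal-valuation argument: fix x; take any y with xR^3y and any z with xR^0z. Set V(A) to the set of worlds R-reachable from y in exactly 2 steps. Then □^2A holds at y, so the antecedent holds at x; validity forces ◇^2A at z, giving a w with zR^2w and yR^2w.
First-order correspondent: forall x forall y (x R^3 y -> exists w (y R^2 w & x R^2 w)).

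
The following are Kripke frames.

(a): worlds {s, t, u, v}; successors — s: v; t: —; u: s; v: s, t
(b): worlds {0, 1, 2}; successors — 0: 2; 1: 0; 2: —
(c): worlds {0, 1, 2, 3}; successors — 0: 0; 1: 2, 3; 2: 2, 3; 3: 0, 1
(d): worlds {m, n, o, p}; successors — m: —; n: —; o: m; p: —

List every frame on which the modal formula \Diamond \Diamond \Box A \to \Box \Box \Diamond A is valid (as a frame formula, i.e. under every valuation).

This is the axiom for a generalized confluence (Geach) condition; its first-order frame correspondent is \forall x \forall y \forall z ((x R^2 y \wedge x R^2 z) \to \exists w (yRw \wedge zRw)).
(a): fails — sR²s, sR²t but no w with sRw and tRw.
(b): fails — 1R²2, 1R²2 but no w with 2Rw and 2Rw.
(c): fails — 1R²0, 1R²1 but no w with 0Rw and 1Rw.
(d): satisfies the condition.

(d)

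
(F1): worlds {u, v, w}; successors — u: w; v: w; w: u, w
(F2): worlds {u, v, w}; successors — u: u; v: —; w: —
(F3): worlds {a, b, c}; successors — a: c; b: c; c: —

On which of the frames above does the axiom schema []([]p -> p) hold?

(F2)

This is the axiom for shift-reflexivity; its first-order frame correspondent is forall x forall y (Rxy -> Ryy).
(F1): fails — Rwu but not Ruu.
(F2): ✓.
(F3): fails — Rac but not Rcc.
Valid on: (F2).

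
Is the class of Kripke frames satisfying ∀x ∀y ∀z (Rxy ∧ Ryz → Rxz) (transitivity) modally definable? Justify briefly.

The condition is transitivity. A defining modal formula is □r → □□r.
Suppose □r→□□r is valid. Take Rxy, Ryz and set V(r)={w : Rxw}. Then □r at x, so □□r at x, so □r at y, so r at z, i.e. Rxz.

Definable; □r → □□r defines it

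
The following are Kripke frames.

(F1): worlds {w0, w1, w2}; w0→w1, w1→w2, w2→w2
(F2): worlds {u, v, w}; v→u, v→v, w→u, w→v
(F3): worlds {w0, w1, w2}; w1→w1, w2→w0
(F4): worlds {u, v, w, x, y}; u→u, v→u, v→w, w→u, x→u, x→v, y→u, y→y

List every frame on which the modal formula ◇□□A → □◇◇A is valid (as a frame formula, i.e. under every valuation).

(F1), (F4)

This is the axiom for a generalized confluence (Geach) condition; its first-order frame correspondent is ∀x ∀y ∀z ((xRy ∧ xRz) → ∃w (yR²w ∧ zR²w)).
(F1): satisfies the condition.
(F2): fails — vRu, vRu but no t with uR²t and uR²t.
(F3): fails — w2Rw0, w2Rw0 but no w with w0R²w and w0R²w.
(F4): satisfies the condition.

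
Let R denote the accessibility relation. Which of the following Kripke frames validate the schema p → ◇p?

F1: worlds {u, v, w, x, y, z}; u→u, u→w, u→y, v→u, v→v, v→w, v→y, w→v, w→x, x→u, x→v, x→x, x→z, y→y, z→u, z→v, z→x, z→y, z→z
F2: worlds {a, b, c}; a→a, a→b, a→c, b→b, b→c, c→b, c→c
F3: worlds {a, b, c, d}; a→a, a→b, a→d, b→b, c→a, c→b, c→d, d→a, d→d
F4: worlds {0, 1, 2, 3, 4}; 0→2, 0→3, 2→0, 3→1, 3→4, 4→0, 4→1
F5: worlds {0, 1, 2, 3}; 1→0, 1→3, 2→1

F2

Frame correspondent (Sahlqvist): ∀x Rxx — i.e. reflexivity.
F1: fails — world w does not see itself.
F2: satisfies the condition.
F3: fails — world c does not see itself.
F4: fails — world 0 does not see itself.
F5: fails — world 0 does not see itself.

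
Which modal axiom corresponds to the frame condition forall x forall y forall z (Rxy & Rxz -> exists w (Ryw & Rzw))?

This is convergence; the standard corresponding axiom is .2: ◇□p → □◇p.
Suppose ◇□p→□◇p is valid. Take Rxy, Rxz and set V(p)={w : Ryw}. Then □p at y so ◇□p at x, so □◇p at x, so ◇p at z, giving w with Rzw and Ryw.

◇□p → □◇p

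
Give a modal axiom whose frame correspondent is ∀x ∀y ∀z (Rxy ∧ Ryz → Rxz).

□s → □□s

A defining formula is □s → □□s (the 4 axiom).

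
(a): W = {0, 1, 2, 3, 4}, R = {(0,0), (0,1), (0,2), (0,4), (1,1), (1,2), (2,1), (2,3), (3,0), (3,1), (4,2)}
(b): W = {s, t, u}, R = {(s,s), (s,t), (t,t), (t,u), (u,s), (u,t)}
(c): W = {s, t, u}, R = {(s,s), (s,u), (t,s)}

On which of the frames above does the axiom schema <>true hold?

(a), (b)

The schema corresponds to seriality: forall x exists y Rxy.
(a): ✓.
(b): ✓.
(c): fails — world u has no successor.
Valid on: (a), (b).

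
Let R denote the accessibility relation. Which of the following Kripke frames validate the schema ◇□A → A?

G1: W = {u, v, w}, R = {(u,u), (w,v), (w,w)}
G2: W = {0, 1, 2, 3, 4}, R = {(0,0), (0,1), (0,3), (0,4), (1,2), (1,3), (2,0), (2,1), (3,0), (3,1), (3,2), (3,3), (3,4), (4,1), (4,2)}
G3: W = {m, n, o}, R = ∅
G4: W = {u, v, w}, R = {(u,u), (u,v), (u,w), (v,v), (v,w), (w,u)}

Frame correspondent (Sahlqvist): ∀x ∀y (Rxy → Ryx) — i.e. symmetry.
G1: fails — Rwv but not Rvw.
G2: fails — R34 but not R43.
G3: condition met.
G4: fails — Ruv but not Rvu.
Valid on: G3.

G3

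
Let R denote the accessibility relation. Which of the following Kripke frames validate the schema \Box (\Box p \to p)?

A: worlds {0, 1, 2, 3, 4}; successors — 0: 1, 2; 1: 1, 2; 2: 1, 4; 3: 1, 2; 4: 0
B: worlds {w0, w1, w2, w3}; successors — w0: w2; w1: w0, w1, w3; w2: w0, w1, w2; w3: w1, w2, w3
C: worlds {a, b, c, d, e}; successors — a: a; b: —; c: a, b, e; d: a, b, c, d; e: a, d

none

Frame correspondent (Sahlqvist): \forall x \forall y (Rxy \to Ryy) — i.e. shift-reflexivity.
A: fails — R32 but not R22.
B: fails — Rw1w0 but not Rw0w0.
C: fails — Rdc but not Rcc.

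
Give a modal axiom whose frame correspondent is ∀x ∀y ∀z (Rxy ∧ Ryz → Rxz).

□q → □□q

A defining formula is □q → □□q (the 4 axiom).
Suppose □q→□□q is valid. Take Rxy, Ryz and set V(q)={w : Rxw}. Then □q at x, so □□q at x, so □q at y, so q at z, i.e. Rxz.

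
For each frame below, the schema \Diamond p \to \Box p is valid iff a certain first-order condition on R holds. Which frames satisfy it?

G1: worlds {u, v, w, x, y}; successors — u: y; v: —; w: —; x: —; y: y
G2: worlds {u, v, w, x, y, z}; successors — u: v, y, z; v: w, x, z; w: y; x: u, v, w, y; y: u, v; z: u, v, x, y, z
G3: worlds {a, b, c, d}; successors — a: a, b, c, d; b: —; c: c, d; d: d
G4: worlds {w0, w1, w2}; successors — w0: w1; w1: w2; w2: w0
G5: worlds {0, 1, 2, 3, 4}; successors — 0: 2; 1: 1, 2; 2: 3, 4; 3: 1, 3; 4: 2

Frame correspondent (Sahlqvist): \forall x \forall y \forall z (Rxy \wedge Rxz \to y = z) — i.e. partial functionality.
G1: satisfies the condition.
G2: fails — u sees both v and y.
G3: fails — a sees both a and b.
G4: satisfies the condition.
G5: fails — 1 sees both 1 and 2.
Valid on: G1, G4.

G1, G4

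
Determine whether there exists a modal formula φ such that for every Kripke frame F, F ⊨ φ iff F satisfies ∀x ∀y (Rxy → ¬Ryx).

Modal frame validity is preserved under surjective bounded morphisms.
The 4-cycle (worlds a,b,c,d with a→b→c→d→a) is asymmetric. Mapping every world to a single reflexive point • is a surjective bounded morphism, and the reflexive point is not asymmetric (R•• but asymmetry requires ¬R••).
So the class is not modally definable.

Not definable by any modal formula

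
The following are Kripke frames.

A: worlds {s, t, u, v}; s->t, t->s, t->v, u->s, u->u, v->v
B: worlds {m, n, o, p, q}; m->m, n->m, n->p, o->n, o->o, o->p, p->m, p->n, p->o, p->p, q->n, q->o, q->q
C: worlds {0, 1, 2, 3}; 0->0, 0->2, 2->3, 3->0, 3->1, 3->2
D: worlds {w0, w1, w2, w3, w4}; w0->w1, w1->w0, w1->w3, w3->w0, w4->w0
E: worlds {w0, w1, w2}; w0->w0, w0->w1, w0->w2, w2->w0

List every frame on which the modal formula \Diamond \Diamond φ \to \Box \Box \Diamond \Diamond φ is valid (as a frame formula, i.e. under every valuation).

This is the axiom for a generalized confluence (Geach) condition; its first-order frame correspondent is \forall x \forall y \forall z ((x R^2 y \wedge x R^2 z) \to \exists w (y = w \wedge z R^2 w)).
A: fails — sR²s, sR²v but no w with s=w and vR²w.
B: fails — nR²n, nR²m but no w with n=w and mR²w.
C: fails — 0R²3, 0R²2 but no w with 3=w and 2R²w.
D: fails — w0R²w0, w0R²w3 but no w with w0=w and w3R²w.
E: fails — w0R²w0, w0R²w1 but no w with w0=w and w1R²w.
Valid on no frame.

none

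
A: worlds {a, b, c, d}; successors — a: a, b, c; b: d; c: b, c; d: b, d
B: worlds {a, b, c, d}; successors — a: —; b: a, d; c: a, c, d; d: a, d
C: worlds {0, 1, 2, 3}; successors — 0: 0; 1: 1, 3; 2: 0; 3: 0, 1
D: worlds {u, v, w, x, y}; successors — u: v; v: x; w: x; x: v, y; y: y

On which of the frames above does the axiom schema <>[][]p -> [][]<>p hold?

A, D

This is the axiom for a generalized confluence (Geach) condition; its first-order frame correspondent is forall x forall y forall z ((xRy & x R^2 z) -> exists w (y R^2 w & zRw)).
A: ✓.
B: fails — bRa, bR²a but no w with aR²w and aRw.
C: fails — 3R0, 3R²1 but no w with 0R²w and 1Rw.
D: ✓.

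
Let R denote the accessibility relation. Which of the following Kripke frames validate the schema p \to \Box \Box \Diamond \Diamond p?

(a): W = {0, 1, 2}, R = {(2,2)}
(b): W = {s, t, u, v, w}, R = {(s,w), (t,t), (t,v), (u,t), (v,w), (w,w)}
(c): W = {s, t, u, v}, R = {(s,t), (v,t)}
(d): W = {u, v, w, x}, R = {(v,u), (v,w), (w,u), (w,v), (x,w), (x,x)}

(a), (c)

The schema corresponds to a generalized confluence (Geach) condition: \forall x \forall z (x R^2 z \to \exists w (x = w \wedge z R^2 w)).
(a): condition met.
(b): fails — sR²w but no w* with s=w* and wR²w*.
(c): condition met.
(d): fails — vR²u but no t with v=t and uR²t.
Valid on: (a), (c).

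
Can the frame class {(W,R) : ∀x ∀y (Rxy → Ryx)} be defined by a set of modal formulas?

The condition is symmetry. A defining modal formula is q → □◇q.
Suppose q→□◇q is valid. Take Rxy and set V(q)={x}. Then q at x, so □◇q at x, so ◇q at y, so some z with Ryz has q; z=x, i.e. Ryx.

Yes, by q → □◇q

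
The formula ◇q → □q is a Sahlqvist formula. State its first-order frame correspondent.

Suppose ◇q→□q is valid. Take Rxy, Rxz and set V(q)={y}. Then ◇q at x, so □q at x, so q at z, i.e. z=y.

Partial functionality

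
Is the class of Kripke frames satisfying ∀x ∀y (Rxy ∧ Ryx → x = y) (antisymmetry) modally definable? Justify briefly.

Any modally definable frame class is closed under surjective bounded morphisms.
The 8-cycle (worlds w0,w1,w2,w3,w4,w5,w6,w7 with w0→w1→w2→w3→w4→w5→w6→w7→w0) is antisymmetric. Sending even-indexed worlds to a and odd-indexed worlds to b is a surjective bounded morphism onto the two-world frame with a↔b, which is not antisymmetric.
Hence antisymmetry is not modally definable.

No — not modally definable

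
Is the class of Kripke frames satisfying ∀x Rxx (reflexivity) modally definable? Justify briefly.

Yes — defined by □q → q

Yes: it is reflexivity, defined by the T schema □q → q.
Suppose □q→q is valid. At any x set V(q)={w : Rxw}. Then □q holds at x, so q holds at x, i.e. Rxx.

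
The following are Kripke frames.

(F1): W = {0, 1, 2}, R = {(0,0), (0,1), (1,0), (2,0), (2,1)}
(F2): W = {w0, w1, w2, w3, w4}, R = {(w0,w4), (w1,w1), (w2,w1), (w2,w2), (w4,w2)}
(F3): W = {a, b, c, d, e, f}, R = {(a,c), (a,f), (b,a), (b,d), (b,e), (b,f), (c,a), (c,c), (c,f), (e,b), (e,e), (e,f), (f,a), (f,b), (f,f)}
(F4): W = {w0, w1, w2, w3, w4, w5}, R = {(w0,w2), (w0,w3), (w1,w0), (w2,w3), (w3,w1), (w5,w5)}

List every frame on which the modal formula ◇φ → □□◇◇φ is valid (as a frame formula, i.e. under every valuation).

Frame correspondent (Sahlqvist): ∀x ∀y ∀z ((xRy ∧ xR²z) → ∃w (y = w ∧ zR²w)) — i.e. a generalized confluence (Geach) condition.
(F1): satisfies the condition.
(F2): fails — w0Rw4, w0R²w2 but no w with w4=w and w2R²w.
(F3): fails — bRd, bR²a but no w with d=w and aR²w.
(F4): fails — w0Rw2, w0R²w3 but no w with w2=w and w3R²w.
Valid on: (F1).

(F1)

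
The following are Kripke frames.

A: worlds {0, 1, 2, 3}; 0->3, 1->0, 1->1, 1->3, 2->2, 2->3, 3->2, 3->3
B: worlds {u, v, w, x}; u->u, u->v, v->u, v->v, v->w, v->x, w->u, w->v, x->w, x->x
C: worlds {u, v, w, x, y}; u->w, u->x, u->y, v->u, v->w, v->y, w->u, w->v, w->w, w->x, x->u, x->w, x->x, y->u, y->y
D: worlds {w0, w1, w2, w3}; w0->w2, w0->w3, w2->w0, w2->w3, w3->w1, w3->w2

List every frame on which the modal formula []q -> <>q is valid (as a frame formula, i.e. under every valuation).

A, B, C

This is the axiom for seriality; its first-order frame correspondent is forall x exists y Rxy.
A: condition met.
B: condition met.
C: condition met.
D: fails — world w1 has no successor.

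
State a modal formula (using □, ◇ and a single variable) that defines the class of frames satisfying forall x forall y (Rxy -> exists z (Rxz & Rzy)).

A defining formula is □□s → □s (the C4 axiom).

□□s → □s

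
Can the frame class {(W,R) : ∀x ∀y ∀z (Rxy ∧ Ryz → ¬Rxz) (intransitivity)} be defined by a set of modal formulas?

No — not modally definable

Any modally definable frame class is closed under surjective bounded morphisms.
The 5-cycle (worlds a,b,c,d,e with a→b→c→d→e→a) is intransitive. Mapping every world to a single reflexive point • is a surjective bounded morphism; the reflexive point is not intransitive (R••∧R•• but R••).
So no modal formula (or set of formulas) defines exactly the intransitive frames.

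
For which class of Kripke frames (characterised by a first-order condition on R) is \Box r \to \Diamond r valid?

Seriality

This is the D axiom.
It corresponds to seriality: \forall x \exists y Rxy.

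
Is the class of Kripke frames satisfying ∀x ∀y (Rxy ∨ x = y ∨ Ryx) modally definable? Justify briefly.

Not modally definable

Modal frame validity is preserved under disjoint unions.
Take 2 disjoint single-world reflexive frames: each is trivially connected, but their disjoint union has 2 worlds with no edge between distinct components, so it is not connected.
So no modal formula (or set of formulas) defines exactly the connected frames.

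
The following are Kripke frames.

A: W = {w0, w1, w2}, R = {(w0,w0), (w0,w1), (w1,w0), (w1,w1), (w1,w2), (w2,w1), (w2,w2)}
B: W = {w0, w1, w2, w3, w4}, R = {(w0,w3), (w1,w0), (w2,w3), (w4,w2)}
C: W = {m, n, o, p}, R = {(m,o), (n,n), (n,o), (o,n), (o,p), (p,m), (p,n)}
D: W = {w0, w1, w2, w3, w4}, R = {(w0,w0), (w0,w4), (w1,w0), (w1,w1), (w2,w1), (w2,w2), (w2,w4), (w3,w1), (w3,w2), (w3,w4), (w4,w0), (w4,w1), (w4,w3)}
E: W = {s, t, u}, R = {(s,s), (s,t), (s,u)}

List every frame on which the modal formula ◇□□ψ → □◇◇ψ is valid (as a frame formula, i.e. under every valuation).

The schema corresponds to a generalized confluence (Geach) condition: ∀x ∀y ∀z ((xRy ∧ xRz) → ∃w (yR²w ∧ zR²w)).
A: ✓.
B: fails — w0Rw3, w0Rw3 but no w with w3R²w and w3R²w.
C: ✓.
D: ✓.
E: fails — sRs, sRt but no w with sR²w and tR²w.

A, C, D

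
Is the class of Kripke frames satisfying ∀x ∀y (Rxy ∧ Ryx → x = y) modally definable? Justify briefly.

If a class were modally definable it would be closed under surjective bounded morphisms (Goldblatt–Thomason).
The 8-cycle (worlds s,t,u,v,w,x,y,z with s→t→u→v→w→x→y→z→s) is antisymmetric. Sending even-indexed worlds to a and odd-indexed worlds to b is a surjective bounded morphism onto the two-world frame with a↔b, which is not antisymmetric.
Hence antisymmetry is not modally definable.

Not modally definable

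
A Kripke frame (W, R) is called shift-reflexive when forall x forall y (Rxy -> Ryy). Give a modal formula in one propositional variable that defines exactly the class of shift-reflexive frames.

The condition is shift-reflexivity. The T□ schema □(□r → r) defines it.
Suppose □(□r→r) is valid. Take Rxy and set V(r)={w : Ryw}. Then at y, □r holds; since □(□r→r) at x, □r→r at y, so r at y, i.e. Ryy.

□(□r → r)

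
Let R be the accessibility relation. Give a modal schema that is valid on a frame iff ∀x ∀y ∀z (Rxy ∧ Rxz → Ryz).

◇p → □◇p

This is the Euclidean property; the standard corresponding axiom is 5: ◇p → □◇p.
Suppose ◇p→□◇p is valid. Take Rxy, Rxz and set V(p)={y}. Then ◇p at x, so □◇p at x, so ◇p at z, so some w with Rzw has p; w=y, i.e. Rzy. By symmetry of the argument, Ryz.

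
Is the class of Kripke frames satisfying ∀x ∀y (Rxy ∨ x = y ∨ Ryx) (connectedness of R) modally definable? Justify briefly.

Not definable by any modal formula

Any modally definable frame class is closed under disjoint unions.
Take 4 disjoint single-world reflexive frames: each is trivially connected, but their disjoint union has 4 worlds with no edge between distinct components, so it is not connected.
Hence connectedness of R is not modally definable.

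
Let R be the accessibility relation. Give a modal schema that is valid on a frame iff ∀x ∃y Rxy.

A defining formula is □r → ◇r (the D axiom).
Suppose □r→◇r is valid. At any x set V(r)=W. Then □r at x, so ◇r at x, so x has a successor.

□r → ◇r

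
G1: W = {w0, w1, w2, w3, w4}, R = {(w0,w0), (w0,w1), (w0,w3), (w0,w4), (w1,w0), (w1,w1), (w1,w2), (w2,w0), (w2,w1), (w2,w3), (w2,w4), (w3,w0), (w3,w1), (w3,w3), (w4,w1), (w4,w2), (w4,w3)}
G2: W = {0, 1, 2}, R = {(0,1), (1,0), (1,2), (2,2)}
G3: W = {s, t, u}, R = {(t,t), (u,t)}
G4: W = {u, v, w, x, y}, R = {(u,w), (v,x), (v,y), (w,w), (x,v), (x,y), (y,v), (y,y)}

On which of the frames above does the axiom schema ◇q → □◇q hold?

G3

The schema corresponds to the Euclidean property: ∀x ∀y ∀z (Rxy ∧ Rxz → Ryz).
G1: fails — Rw0w4 and Rw0w4 but not Rw4w4.
G2: fails — R01 and R01 but not R11.
G3: condition met.
G4: fails — Rvx and Rvx but not Rxx.
Valid on: G3.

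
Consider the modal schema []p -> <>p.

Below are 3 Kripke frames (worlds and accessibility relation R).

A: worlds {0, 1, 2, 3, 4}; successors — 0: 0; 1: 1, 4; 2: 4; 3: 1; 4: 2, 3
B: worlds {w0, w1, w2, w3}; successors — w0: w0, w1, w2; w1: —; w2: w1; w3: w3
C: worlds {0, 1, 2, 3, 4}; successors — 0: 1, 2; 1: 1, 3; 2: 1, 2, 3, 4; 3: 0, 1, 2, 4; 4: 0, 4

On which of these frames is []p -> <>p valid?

This is the axiom for seriality; its first-order frame correspondent is forall x exists y Rxy.
A: satisfies the condition.
B: fails — world w1 has no successor.
C: satisfies the condition.

A, C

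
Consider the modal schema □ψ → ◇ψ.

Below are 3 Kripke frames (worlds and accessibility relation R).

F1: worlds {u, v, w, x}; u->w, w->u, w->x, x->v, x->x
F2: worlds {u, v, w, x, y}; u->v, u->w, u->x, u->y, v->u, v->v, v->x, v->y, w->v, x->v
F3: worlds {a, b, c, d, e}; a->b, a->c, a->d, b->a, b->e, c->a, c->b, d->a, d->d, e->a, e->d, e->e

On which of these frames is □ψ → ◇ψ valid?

F3

This is the axiom for seriality; its first-order frame correspondent is ∀x ∃y Rxy.
F1: fails — world v has no successor.
F2: fails — world y has no successor.
F3: ✓.
Valid on: F3.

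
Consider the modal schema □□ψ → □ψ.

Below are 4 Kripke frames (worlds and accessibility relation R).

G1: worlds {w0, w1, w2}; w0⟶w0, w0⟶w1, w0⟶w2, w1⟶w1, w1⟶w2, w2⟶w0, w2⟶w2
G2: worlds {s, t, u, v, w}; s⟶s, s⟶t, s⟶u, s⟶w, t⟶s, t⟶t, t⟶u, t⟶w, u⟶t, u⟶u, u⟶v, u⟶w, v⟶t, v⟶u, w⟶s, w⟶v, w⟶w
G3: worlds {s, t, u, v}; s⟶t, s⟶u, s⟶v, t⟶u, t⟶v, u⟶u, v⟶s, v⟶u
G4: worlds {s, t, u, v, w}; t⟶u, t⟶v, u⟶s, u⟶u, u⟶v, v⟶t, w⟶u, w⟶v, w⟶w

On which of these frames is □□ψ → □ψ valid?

G1, G2

The schema corresponds to density: ∀x ∀y (Rxy → ∃z (Rxz ∧ Rzy)).
G1: ✓.
G2: ✓.
G3: fails — Rtv but no z with Rtz and Rzv.
G4: fails — Rvt but no z with Rvz and Rzt.
Valid on: G1, G2.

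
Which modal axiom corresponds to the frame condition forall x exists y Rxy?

□r → ◇r

This is seriality; the standard corresponding axiom is D: □r → ◇r.
Suppose □r→◇r is valid. At any x set V(r)=W. Then □r at x, so ◇r at x, so x has a successor.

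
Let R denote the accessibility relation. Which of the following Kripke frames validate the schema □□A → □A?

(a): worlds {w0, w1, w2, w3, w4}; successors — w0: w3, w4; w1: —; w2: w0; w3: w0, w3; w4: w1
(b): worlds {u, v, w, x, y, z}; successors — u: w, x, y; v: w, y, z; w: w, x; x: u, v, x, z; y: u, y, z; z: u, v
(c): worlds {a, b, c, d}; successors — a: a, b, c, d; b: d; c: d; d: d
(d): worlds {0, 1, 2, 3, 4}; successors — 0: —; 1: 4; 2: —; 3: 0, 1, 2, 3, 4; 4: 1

(c)

Frame correspondent (Sahlqvist): ∀x ∀y (Rxy → ∃z (Rxz ∧ Rzy)) — i.e. density.
(a): fails — Rw0w4 but no z with Rw0z and Rzw4.
(b): fails — Rzv but no t with Rzt and Rtv.
(c): condition met.
(d): fails — R14 but no z with R1z and Rz4.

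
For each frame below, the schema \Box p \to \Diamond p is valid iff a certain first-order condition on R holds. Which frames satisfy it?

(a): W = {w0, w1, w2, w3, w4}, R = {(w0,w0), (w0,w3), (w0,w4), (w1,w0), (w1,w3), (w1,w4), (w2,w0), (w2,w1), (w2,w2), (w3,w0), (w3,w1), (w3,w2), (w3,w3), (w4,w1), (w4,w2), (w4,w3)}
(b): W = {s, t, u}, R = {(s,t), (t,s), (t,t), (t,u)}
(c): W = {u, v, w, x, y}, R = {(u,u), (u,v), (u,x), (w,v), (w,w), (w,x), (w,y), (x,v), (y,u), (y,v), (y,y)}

(a)

The schema corresponds to seriality: \forall x \exists y Rxy.
(a): holds.
(b): fails — world u has no successor.
(c): fails — world v has no successor.
Valid on: (a).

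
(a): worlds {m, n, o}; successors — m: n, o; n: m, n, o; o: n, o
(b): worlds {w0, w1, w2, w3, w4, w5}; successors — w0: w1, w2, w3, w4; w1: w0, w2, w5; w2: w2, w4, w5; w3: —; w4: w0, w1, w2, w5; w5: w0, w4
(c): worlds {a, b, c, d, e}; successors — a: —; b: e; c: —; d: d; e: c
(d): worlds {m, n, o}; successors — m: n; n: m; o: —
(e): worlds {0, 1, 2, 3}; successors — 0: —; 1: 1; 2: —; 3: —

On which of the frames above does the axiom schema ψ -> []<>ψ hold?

(d), (e)

This is the axiom for symmetry; its first-order frame correspondent is forall x forall y (Rxy -> Ryx).
(a): fails — Rmo but not Rom.
(b): fails — Rw1w5 but not Rw5w1.
(c): fails — Rec but not Rce.
(d): condition met.
(e): condition met.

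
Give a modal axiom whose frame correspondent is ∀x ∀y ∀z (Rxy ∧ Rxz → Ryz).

◇s → □◇s

The condition is the Euclidean property. The 5 schema ◇s → □◇s defines it.
Suppose ◇s→□◇s is valid. Take Rxy, Rxz and set V(s)={y}. Then ◇s at x, so □◇s at x, so ◇s at z, so some w with Rzw has s; w=y, i.e. Rzy. By symmetry of the argument, Ryz.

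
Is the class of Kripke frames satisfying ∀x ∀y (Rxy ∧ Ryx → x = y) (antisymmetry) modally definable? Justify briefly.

If a class were modally definable it would be closed under surjective bounded morphisms (Goldblatt–Thomason).
The 8-cycle (worlds w0,w1,w2,w3,w4,w5,w6,w7 with w0→w1→w2→w3→w4→w5→w6→w7→w0) is antisymmetric. Sending even-indexed worlds to s and odd-indexed worlds to t is a surjective bounded morphism onto the two-world frame with s↔t, which is not antisymmetric.
So the class is not modally definable.

Not definable by any modal formula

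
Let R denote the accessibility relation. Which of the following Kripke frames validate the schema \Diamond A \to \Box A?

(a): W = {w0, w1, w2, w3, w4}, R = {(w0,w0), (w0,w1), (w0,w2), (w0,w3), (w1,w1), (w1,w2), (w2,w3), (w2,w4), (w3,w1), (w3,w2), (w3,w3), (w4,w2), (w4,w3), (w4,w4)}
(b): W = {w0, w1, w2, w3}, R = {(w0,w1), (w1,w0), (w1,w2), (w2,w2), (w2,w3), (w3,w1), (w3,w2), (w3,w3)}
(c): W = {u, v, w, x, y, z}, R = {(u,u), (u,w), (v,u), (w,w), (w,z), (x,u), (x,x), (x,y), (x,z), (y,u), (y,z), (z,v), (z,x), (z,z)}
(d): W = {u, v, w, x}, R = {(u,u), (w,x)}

(d)

The schema corresponds to partial functionality: \forall x \forall y \forall z (Rxy \wedge Rxz \to y = z).
(a): fails — w0 sees both w0 and w1.
(b): fails — w1 sees both w0 and w2.
(c): fails — u sees both u and w.
(d): holds.
Valid on: (d).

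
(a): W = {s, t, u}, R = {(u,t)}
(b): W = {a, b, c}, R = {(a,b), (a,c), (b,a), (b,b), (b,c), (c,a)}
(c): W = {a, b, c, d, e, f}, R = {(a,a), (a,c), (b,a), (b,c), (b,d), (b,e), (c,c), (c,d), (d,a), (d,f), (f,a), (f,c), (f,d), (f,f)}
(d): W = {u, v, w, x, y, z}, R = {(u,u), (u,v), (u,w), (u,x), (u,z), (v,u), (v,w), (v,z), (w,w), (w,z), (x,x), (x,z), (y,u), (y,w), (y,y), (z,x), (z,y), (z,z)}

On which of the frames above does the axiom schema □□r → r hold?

This is the axiom for a generalized confluence (Geach) condition; its first-order frame correspondent is ∀x ∃w (xR²w ∧ x = w).
(a): fails — at s but no w with sR²w and s=w.
(b): satisfies the condition.
(c): fails — at b but no w with bR²w and b=w.
(d): satisfies the condition.

(b), (d)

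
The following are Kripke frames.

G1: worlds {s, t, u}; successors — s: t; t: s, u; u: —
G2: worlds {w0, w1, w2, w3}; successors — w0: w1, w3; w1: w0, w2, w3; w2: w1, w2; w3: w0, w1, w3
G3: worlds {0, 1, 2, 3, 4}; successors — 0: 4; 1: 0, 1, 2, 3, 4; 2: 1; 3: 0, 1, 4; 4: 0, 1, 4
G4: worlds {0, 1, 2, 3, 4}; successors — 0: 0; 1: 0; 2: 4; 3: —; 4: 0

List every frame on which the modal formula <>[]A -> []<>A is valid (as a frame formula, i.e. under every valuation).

G2, G4

This is the axiom for convergence; its first-order frame correspondent is forall x forall y forall z (Rxy & Rxz -> exists w (Ryw & Rzw)).
G1: fails — Rtu and Rtu but u and u have no common successor.
G2: condition met.
G3: fails — R10 and R12 but 0 and 2 have no common successor.
G4: condition met.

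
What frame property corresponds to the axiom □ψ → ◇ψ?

Suppose □ψ→◇ψ is valid. At any x set V(ψ)=W. Then □ψ at x, so ◇ψ at x, so x has a successor.
Conversely, any frame satisfying ∀x ∃y Rxy validates the schema.
Frame condition: ∀x ∃y Rxy.

seriality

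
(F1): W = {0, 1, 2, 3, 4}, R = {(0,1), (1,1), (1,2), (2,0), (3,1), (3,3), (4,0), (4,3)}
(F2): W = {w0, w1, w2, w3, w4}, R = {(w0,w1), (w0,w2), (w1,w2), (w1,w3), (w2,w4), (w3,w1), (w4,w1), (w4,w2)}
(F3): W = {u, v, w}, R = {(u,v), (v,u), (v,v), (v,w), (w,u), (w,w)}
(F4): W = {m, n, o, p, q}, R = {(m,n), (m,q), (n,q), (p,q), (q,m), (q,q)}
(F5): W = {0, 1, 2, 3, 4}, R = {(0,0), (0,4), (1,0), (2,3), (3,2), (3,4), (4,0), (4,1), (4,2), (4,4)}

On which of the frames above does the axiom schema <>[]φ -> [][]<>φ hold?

(F4)

This is the axiom for a generalized confluence (Geach) condition; its first-order frame correspondent is forall x forall y forall z ((xRy & x R^2 z) -> exists w (yRw & zRw)).
(F1): fails — 0R1, 0R²2 but no w with 1Rw and 2Rw.
(F2): fails — w0Rw1, w0R²w2 but no w with w1Rw and w2Rw.
(F3): fails — vRu, vR²w but no t with uRt and wRt.
(F4): ✓.
(F5): fails — 0R0, 0R²2 but no w with 0Rw and 2Rw.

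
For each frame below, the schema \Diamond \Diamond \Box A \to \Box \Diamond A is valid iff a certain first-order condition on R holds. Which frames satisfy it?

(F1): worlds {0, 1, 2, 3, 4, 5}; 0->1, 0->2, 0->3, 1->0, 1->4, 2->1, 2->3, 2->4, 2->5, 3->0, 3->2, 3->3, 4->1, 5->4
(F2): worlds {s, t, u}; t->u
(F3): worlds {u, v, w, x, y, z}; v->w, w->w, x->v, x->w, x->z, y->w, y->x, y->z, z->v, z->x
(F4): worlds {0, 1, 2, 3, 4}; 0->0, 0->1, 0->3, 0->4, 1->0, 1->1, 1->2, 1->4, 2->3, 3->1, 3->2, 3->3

(F2)

Frame correspondent (Sahlqvist): \forall x \forall y \forall z ((x R^2 y \wedge xRz) \to \exists w (yRw \wedge zRw)) — i.e. a generalized confluence (Geach) condition.
(F1): fails — 0R²0, 0R1 but no w with 0Rw and 1Rw.
(F2): ✓.
(F3): fails — xR²v, xRz but no t with vRt and zRt.
(F4): fails — 0R²0, 0R4 but no w with 0Rw and 4Rw.
Valid on: (F2).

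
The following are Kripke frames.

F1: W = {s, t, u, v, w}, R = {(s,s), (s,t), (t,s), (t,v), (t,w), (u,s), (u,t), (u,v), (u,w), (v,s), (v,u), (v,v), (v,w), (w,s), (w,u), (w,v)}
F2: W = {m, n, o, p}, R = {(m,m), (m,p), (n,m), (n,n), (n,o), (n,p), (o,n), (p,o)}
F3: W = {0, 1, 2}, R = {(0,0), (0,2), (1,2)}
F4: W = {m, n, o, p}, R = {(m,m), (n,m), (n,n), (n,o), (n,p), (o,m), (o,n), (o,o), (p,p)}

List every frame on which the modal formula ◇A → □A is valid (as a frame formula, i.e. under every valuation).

The schema corresponds to partial functionality: ∀x ∀y ∀z (Rxy ∧ Rxz → y = z).
F1: fails — s sees both s and t.
F2: fails — m sees both m and p.
F3: fails — 0 sees both 0 and 2.
F4: fails — n sees both m and n.

none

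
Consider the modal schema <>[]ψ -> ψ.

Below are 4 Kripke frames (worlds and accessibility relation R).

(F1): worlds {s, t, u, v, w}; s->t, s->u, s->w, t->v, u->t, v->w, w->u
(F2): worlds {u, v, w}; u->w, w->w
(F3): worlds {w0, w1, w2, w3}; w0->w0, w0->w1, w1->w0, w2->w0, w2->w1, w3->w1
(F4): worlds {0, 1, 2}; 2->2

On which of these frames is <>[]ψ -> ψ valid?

(F4)

Frame correspondent (Sahlqvist): forall x forall y (Rxy -> Ryx) — i.e. symmetry.
(F1): fails — Rtv but not Rvt.
(F2): fails — Ruw but not Rwu.
(F3): fails — Rw3w1 but not Rw1w3.
(F4): condition met.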